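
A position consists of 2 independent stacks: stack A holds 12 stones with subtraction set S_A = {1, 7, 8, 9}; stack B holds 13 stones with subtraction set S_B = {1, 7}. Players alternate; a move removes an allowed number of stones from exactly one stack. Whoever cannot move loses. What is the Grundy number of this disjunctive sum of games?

3

Stack A, S = {1, 7, 8, 9}:
G(0) = 0
G(1) = mex{0} = 1
G(2) = mex{1} = 0
G(3) = mex{0} = 1
G(4) = mex{1} = 0
G(5) = mex{0} = 1
G(6) = mex{1} = 0
G(7) = mex{0,0} = 1
G(8) = mex{1,1,0} = 2
G(9) = mex{2,0,1,0} = 3
G(10) = mex{3,1,0,1} = 2
G(11) = mex{2,0,1,0} = 3
G(12) = mex{3,1,0,1} = 2
G_A(12) = 2.
Stack B, S = {1, 7}:
G(0) = 0
G(1) = mex{0} = 1
G(2) = mex{1} = 0
G(3) = mex{0} = 1
G(4) = mex{1} = 0
G(5) = mex{0} = 1
G(6) = mex{1} = 0
G(7) = mex{0,0} = 1
G(8) = mex{1,1} = 0
G(9) = mex{0,0} = 1
G(10) = mex{1,1} = 0
G(11) = mex{0,0} = 1
G(12) = mex{1,1} = 0
G(13) = mex{0,0} = 1
G_B(13) = 1.
Combined Grundy value = 2 ⊕ 1 = 3.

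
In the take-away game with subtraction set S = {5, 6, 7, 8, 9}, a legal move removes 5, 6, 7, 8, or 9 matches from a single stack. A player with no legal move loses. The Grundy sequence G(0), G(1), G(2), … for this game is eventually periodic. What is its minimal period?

14

G(0) = 0
G(1) = mex{} = 0
G(2) = mex{} = 0
G(3) = mex{} = 0
G(4) = mex{} = 0
G(5) = mex{0} = 1
G(6) = mex{0,0} = 1
G(7) = mex{0,0,0} = 1
G(8) = mex{0,0,0,0} = 1
G(9) = mex{0,0,0,0,0} = 1
G(10) = mex{1,0,0,0,0} = 2
G(11) = mex{1,1,0,0,0} = 2
G(12) = mex{1,1,1,0,0} = 2
G(13) = mex{1,1,1,1,0} = 2
G(14) = mex{1,1,1,1,1} = 0
G(15) = mex{2,1,1,1,1} = 0
G(16) = mex{2,2,1,1,1} = 0
G(17) = mex{2,2,2,1,1} = 0
G(18) = mex{2,2,2,2,1} = 0
G(19) = mex{0,2,2,2,2} = 1
G(20) = mex{0,0,2,2,2} = 1
G(21) = mex{0,0,0,2,2} = 1
G(22) = mex{0,0,0,0,2} = 1
G(23) = mex{0,0,0,0,0} = 1
G(24) = mex{1,0,0,0,0} = 2
G(25) = mex{1,1,0,0,0} = 2
G(26) = mex{1,1,1,0,0} = 2
G(27) = mex{1,1,1,1,0} = 2
G(28) = mex{1,1,1,1,1} = 0
G(29) = mex{2,1,1,1,1} = 0
G(n+14) = G(n) holds for n = 0,…,8 (a full window of length max(S) = 9), so the sequence is purely periodic with period 14.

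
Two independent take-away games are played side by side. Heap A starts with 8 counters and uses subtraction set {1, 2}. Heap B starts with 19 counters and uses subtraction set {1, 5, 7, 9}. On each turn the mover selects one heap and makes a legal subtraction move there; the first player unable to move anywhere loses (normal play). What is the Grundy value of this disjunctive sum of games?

3

Heap A, S = {1, 2}:
n : 0 1 2 3 4 5 6 7 8
G : 0 1 2 0 1 2 0 1 2
G_A(8) = 2.
Heap B, S = {1, 5, 7, 9}:
n :  0  1  2  3  4  5  6  7  8  9 10 11 12 13 14 15 16 17 18 19
G :  0  1  0  1  0  1  0  1  0  1  0  1  0  1  0  1  0  1  0  1
G_B(19) = 1.
Combined Grundy value = 2 ⊕ 1 = 3.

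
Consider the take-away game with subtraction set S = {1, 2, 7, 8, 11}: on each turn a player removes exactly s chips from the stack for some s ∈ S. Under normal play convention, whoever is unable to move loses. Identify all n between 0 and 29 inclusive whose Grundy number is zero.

G(0) = 0
G(1) = mex{0} = 1
G(2) = mex{1,0} = 2
G(3) = mex{2,1} = 0
G(4) = mex{0,2} = 1
G(5) = mex{1,0} = 2
G(6) = mex{2,1} = 0
G(7) = mex{0,2,0} = 1
G(8) = mex{1,0,1,0} = 2
G(9) = mex{2,1,2,1} = 0
G(10) = mex{0,2,0,2} = 1
G(11) = mex{1,0,1,0,0} = 2
G(12) = mex{2,1,2,1,1} = 0
G(13) = mex{0,2,0,2,2} = 1
G(14) = mex{1,0,1,0,0} = 2
G(15) = mex{2,1,2,1,1} = 0
G(16) = mex{0,2,0,2,2} = 1
G(17) = mex{1,0,1,0,0} = 2
G(18) = mex{2,1,2,1,1} = 0
G(19) = mex{0,2,0,2,2} = 1
G(20) = mex{1,0,1,0,0} = 2
G(21) = mex{2,1,2,1,1} = 0
G(22) = mex{0,2,0,2,2} = 1
G(23) = mex{1,0,1,0,0} = 2
G(24) = mex{2,1,2,1,1} = 0
G(25) = mex{0,2,0,2,2} = 1
G(26) = mex{1,0,1,0,0} = 2
G(27) = mex{2,1,2,1,1} = 0
G(28) = mex{0,2,0,2,2} = 1
G(29) = mex{1,0,1,0,0} = 2
P-positions are exactly the n with G(n) = 0.

0, 3, 6, 9, 12, 15, 18, 21, 24, 27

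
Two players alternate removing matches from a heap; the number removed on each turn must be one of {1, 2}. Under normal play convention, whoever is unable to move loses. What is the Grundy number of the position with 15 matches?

n :  0  1  2  3  4  5  6  7  8  9 10 11 12 13 14 15
G :  0  1  2  0  1  2  0  1  2  0  1  2  0  1  2  0

0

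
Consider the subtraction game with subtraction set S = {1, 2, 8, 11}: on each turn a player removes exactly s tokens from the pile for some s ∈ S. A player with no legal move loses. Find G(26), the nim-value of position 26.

2

G(0) = 0
G(1) = mex{0} = 1
G(2) = mex{1,0} = 2
G(3) = mex{2,1} = 0
G(4) = mex{0,2} = 1
G(5) = mex{1,0} = 2
G(6) = mex{2,1} = 0
G(7) = mex{0,2} = 1
G(8) = mex{1,0,0} = 2
G(9) = mex{2,1,1} = 0
G(10) = mex{0,2,2} = 1
G(11) = mex{1,0,0,0} = 2
G(12) = mex{2,1,1,1} = 0
G(13) = mex{0,2,2,2} = 1
G(14) = mex{1,0,0,0} = 2
G(15) = mex{2,1,1,1} = 0
G(16) = mex{0,2,2,2} = 1
G(17) = mex{1,0,0,0} = 2
G(18) = mex{2,1,1,1} = 0
G(19) = mex{0,2,2,2} = 1
G(20) = mex{1,0,0,0} = 2
G(21) = mex{2,1,1,1} = 0
G(22) = mex{0,2,2,2} = 1
G(23) = mex{1,0,0,0} = 2
G(24) = mex{2,1,1,1} = 0
G(25) = mex{0,2,2,2} = 1
G(26) = mex{1,0,0,0} = 2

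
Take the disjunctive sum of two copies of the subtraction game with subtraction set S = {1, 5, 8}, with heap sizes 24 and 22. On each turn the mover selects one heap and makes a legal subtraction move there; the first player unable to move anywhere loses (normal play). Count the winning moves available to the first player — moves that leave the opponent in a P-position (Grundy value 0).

All heaps use S = {1, 5, 8}:
G(0) = 0
G(1) = mex{0} = 1
G(2) = mex{1} = 0
G(3) = mex{0} = 1
G(4) = mex{1} = 0
G(5) = mex{0,0} = 1
G(6) = mex{1,1} = 0
G(7) = mex{0,0} = 1
G(8) = mex{1,1,0} = 2
G(9) = mex{2,0,1} = 3
G(10) = mex{3,1,0} = 2
G(11) = mex{2,0,1} = 3
G(12) = mex{3,1,0} = 2
G(13) = mex{2,2,1} = 0
G(14) = mex{0,3,0} = 1
G(15) = mex{1,2,1} = 0
G(16) = mex{0,3,2} = 1
G(17) = mex{1,2,3} = 0
G(18) = mex{0,0,2} = 1
G(19) = mex{1,1,3} = 0
G(20) = mex{0,0,2} = 1
G(21) = mex{1,1,0} = 2
G(22) = mex{2,0,1} = 3
G(23) = mex{3,1,0} = 2
G(24) = mex{2,0,1} = 3
Heap A: G(24) = 3.
Heap B: G(22) = 3.
Combined Grundy value = 3 ⊕ 3 = 0.
A winning move leaves total XOR = 0, i.e. changes one component's Grundy value g to g ⊕ X where X is the current total.
Heap A: target g' = 3⊕0 = 3, but every legal move changes the Grundy value (mex property), so 0 moves.
Heap B: target g' = 3⊕0 = 3, but every legal move changes the Grundy value (mex property), so 0 moves.

0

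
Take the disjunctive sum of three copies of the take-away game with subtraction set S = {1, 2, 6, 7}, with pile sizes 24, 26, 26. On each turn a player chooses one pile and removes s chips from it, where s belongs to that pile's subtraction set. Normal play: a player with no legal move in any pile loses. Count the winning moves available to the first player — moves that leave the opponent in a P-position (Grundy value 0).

All piles use S = {1, 2, 6, 7}:
n :  0  1  2  3  4  5  6  7  8  9 10 11 12 13 14 15 16 17 18 19 20 21 22 23 24 25 26
G :  0  1  2  0  1  2  3  4  0  1  2  0  1  2  3  4  0  1  2  0  1  2  3  4  0  1  2
Pile A: G(24) = 0.
Pile B: G(26) = 2.
Pile C: G(26) = 2.
Combined Grundy value = 0 ⊕ 2 ⊕ 2 = 0.
A winning move leaves total XOR = 0, i.e. changes one component's Grundy value g to g ⊕ X where X is the current total.
Pile A: target g' = 0⊕0 = 0, but every legal move changes the Grundy value (mex property), so 0 moves.
Pile B: target g' = 2⊕0 = 2, but every legal move changes the Grundy value (mex property), so 0 moves.
Pile C: target g' = 2⊕0 = 2, but every legal move changes the Grundy value (mex property), so 0 moves.

0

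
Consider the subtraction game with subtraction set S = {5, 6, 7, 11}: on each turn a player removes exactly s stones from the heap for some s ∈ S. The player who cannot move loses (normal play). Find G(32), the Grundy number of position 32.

0

G(0) = 0
G(1) = mex{} = 0
G(2) = mex{} = 0
G(3) = mex{} = 0
G(4) = mex{} = 0
G(5) = mex{0} = 1
G(6) = mex{0,0} = 1
G(7) = mex{0,0,0} = 1
G(8) = mex{0,0,0} = 1
G(9) = mex{0,0,0} = 1
G(10) = mex{1,0,0} = 2
G(11) = mex{1,1,0,0} = 2
G(12) = mex{1,1,1,0} = 2
G(13) = mex{1,1,1,0} = 2
G(14) = mex{1,1,1,0} = 2
G(15) = mex{2,1,1,0} = 3
G(16) = mex{2,2,1,1} = 0
G(17) = mex{2,2,2,1} = 0
G(18) = mex{2,2,2,1} = 0
G(19) = mex{2,2,2,1} = 0
G(20) = mex{3,2,2,1} = 0
G(21) = mex{0,3,2,2} = 1
G(22) = mex{0,0,3,2} = 1
G(23) = mex{0,0,0,2} = 1
G(24) = mex{0,0,0,2} = 1
G(25) = mex{0,0,0,2} = 1
G(26) = mex{1,0,0,3} = 2
G(27) = mex{1,1,0,0} = 2
G(28) = mex{1,1,1,0} = 2
G(29) = mex{1,1,1,0} = 2
G(30) = mex{1,1,1,0} = 2
G(31) = mex{2,1,1,0} = 3
G(32) = mex{2,2,1,1} = 0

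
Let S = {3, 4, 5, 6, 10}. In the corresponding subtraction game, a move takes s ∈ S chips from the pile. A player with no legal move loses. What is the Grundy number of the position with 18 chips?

G(0) = 0
G(1) = mex{} = 0
G(2) = mex{} = 0
G(3) = mex{0} = 1
G(4) = mex{0,0} = 1
G(5) = mex{0,0,0} = 1
G(6) = mex{1,0,0,0} = 2
G(7) = mex{1,1,0,0} = 2
G(8) = mex{1,1,1,0} = 2
G(9) = mex{2,1,1,1} = 0
G(10) = mex{2,2,1,1,0} = 3
G(11) = mex{2,2,2,1,0} = 3
G(12) = mex{0,2,2,2,0} = 1
G(13) = mex{3,0,2,2,1} = 4
G(14) = mex{3,3,0,2,1} = 4
G(15) = mex{1,3,3,0,1} = 2
G(16) = mex{4,1,3,3,2} = 0
G(17) = mex{4,4,1,3,2} = 0
G(18) = mex{2,4,4,1,2} = 0

0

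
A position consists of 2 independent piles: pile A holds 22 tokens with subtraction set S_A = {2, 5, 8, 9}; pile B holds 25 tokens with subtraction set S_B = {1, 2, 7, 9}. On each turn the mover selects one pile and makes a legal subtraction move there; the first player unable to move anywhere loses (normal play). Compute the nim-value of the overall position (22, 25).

2

Pile A, S = {2, 5, 8, 9}:
n :  0  1  2  3  4  5  6  7  8  9 10 11 12 13 14 15 16 17 18 19 20 21 22
G :  0  0  1  1  0  2  1  0  2  1  3  0  2  1  0  2  1  0  0  1  1  0  2
G_A(22) = 2.
Pile B, S = {1, 2, 7, 9}:
G(0) = 0
G(1) = mex{0} = 1
G(2) = mex{1,0} = 2
G(3) = mex{2,1} = 0
G(4) = mex{0,2} = 1
G(5) = mex{1,0} = 2
G(6) = mex{2,1} = 0
G(7) = mex{0,2,0} = 1
G(8) = mex{1,0,1} = 2
G(9) = mex{2,1,2,0} = 3
G(10) = mex{3,2,0,1} = 4
G(11) = mex{4,3,1,2} = 0
G(12) = mex{0,4,2,0} = 1
G(13) = mex{1,0,0,1} = 2
G(14) = mex{2,1,1,2} = 0
G(15) = mex{0,2,2,0} = 1
G(16) = mex{1,0,3,1} = 2
G(17) = mex{2,1,4,2} = 0
G(18) = mex{0,2,0,3} = 1
G(19) = mex{1,0,1,4} = 2
G(20) = mex{2,1,2,0} = 3
G(21) = mex{3,2,0,1} = 4
G(22) = mex{4,3,1,2} = 0
G(23) = mex{0,4,2,0} = 1
G(24) = mex{1,0,0,1} = 2
G(25) = mex{2,1,1,2} = 0
G_B(25) = 0.
Combined Grundy value = 2 ⊕ 0 = 2.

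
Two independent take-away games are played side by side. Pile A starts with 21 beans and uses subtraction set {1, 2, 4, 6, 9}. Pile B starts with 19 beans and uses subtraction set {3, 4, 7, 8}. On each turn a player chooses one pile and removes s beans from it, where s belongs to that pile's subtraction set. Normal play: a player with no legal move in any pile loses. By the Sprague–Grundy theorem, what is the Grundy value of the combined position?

Pile A, S = {1, 2, 4, 6, 9}:
G(0) = 0
G(1) = mex{0} = 1
G(2) = mex{1,0} = 2
G(3) = mex{2,1} = 0
G(4) = mex{0,2,0} = 1
G(5) = mex{1,0,1} = 2
G(6) = mex{2,1,2,0} = 3
G(7) = mex{3,2,0,1} = 4
G(8) = mex{4,3,1,2} = 0
G(9) = mex{0,4,2,0,0} = 1
G(10) = mex{1,0,3,1,1} = 2
G(11) = mex{2,1,4,2,2} = 0
G(12) = mex{0,2,0,3,0} = 1
G(13) = mex{1,0,1,4,1} = 2
G(14) = mex{2,1,2,0,2} = 3
G(15) = mex{3,2,0,1,3} = 4
G(16) = mex{4,3,1,2,4} = 0
G(17) = mex{0,4,2,0,0} = 1
G(18) = mex{1,0,3,1,1} = 2
G(19) = mex{2,1,4,2,2} = 0
G(20) = mex{0,2,0,3,0} = 1
G(21) = mex{1,0,1,4,1} = 2
G_A(21) = 2.
Pile B, S = {3, 4, 7, 8}:
n :  0  1  2  3  4  5  6  7  8  9 10 11 12 13 14 15 16 17 18 19
G :  0  0  0  1  1  1  2  2  2  3  3  0  0  0  1  1  1  2  2  2
G_B(19) = 2.
Combined Grundy value = 2 ⊕ 2 = 0.

0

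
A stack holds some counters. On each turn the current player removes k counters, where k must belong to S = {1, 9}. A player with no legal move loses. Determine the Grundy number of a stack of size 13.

1

n :  0  1  2  3  4  5  6  7  8  9 10 11 12 13
G :  0  1  0  1  0  1  0  1  0  1  0  1  0  1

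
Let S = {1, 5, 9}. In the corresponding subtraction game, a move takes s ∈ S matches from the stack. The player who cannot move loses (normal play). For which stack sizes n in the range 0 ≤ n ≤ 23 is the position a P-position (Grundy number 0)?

n :  0  1  2  3  4  5  6  7  8  9 10 11 12 13 14 15 16 17 18 19 20 21 22 23
G :  0  1  0  1  0  1  0  1  0  1  0  1  0  1  0  1  0  1  0  1  0  1  0  1
P-positions are exactly the n with G(n) = 0.

0, 2, 4, 6, 8, 10, 12, 14, 16, 18, 20, 22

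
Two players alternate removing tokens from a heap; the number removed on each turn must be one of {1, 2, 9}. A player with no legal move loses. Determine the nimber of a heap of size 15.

n :  0  1  2  3  4  5  6  7  8  9 10 11 12 13 14 15
G :  0  1  2  0  1  2  0  1  2  3  0  1  2  0  1  2

2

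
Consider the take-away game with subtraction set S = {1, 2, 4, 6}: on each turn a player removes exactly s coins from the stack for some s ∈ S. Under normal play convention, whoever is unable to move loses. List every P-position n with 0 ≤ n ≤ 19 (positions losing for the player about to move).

0, 3, 8, 11, 16, 19

G(0) = 0
G(1) = mex{0} = 1
G(2) = mex{1,0} = 2
G(3) = mex{2,1} = 0
G(4) = mex{0,2,0} = 1
G(5) = mex{1,0,1} = 2
G(6) = mex{2,1,2,0} = 3
G(7) = mex{3,2,0,1} = 4
G(8) = mex{4,3,1,2} = 0
G(9) = mex{0,4,2,0} = 1
G(10) = mex{1,0,3,1} = 2
G(11) = mex{2,1,4,2} = 0
G(12) = mex{0,2,0,3} = 1
G(13) = mex{1,0,1,4} = 2
G(14) = mex{2,1,2,0} = 3
G(15) = mex{3,2,0,1} = 4
G(16) = mex{4,3,1,2} = 0
G(17) = mex{0,4,2,0} = 1
G(18) = mex{1,0,3,1} = 2
G(19) = mex{2,1,4,2} = 0
P-positions are exactly the n with G(n) = 0.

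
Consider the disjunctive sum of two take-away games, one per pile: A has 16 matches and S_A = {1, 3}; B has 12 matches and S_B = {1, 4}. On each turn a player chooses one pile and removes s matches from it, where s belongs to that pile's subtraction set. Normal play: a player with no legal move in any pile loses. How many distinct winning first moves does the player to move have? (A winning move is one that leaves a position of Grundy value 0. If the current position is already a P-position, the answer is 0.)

Pile A, S = {1, 3}:
G(0) = 0
G(1) = mex{0} = 1
G(2) = mex{1} = 0
G(3) = mex{0,0} = 1
G(4) = mex{1,1} = 0
G(5) = mex{0,0} = 1
G(6) = mex{1,1} = 0
G(7) = mex{0,0} = 1
G(8) = mex{1,1} = 0
G(9) = mex{0,0} = 1
G(10) = mex{1,1} = 0
G(11) = mex{0,0} = 1
G(12) = mex{1,1} = 0
G(13) = mex{0,0} = 1
G(14) = mex{1,1} = 0
G(15) = mex{0,0} = 1
G(16) = mex{1,1} = 0
G_A(16) = 0.
Pile B, S = {1, 4}:
n :  0  1  2  3  4  5  6  7  8  9 10 11 12
G :  0  1  0  1  2  0  1  0  1  2  0  1  0
G_B(12) = 0.
Combined Grundy value = 0 ⊕ 0 = 0.
A winning move leaves total XOR = 0, i.e. changes one component's Grundy value g to g ⊕ X where X is the current total.
Pile A: target g' = 0⊕0 = 0, but every legal move changes the Grundy value (mex property), so 0 moves.
Pile B: target g' = 0⊕0 = 0, but every legal move changes the Grundy value (mex property), so 0 moves.

0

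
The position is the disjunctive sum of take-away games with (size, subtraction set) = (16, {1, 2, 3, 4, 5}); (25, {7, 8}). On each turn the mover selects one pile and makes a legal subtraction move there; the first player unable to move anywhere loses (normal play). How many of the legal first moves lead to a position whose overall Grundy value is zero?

Pile A, S = {1, 2, 3, 4, 5}:
n :  0  1  2  3  4  5  6  7  8  9 10 11 12 13 14 15 16
G :  0  1  2  3  4  5  0  1  2  3  4  5  0  1  2  3  4
G_A(16) = 4.
Pile B, S = {7, 8}:
n :  0  1  2  3  4  5  6  7  8  9 10 11 12 13 14 15 16 17 18 19 20 21 22 23 24 25
G :  0  0  0  0  0  0  0  1  1  1  1  1  1  1  2  0  0  0  0  0  0  0  1  1  1  1
G_B(25) = 1.
Combined Grundy value = 4 ⊕ 1 = 5.
A winning move leaves total XOR = 0, i.e. changes one component's Grundy value g to g ⊕ X where X is the current total.
Pile A: need g' = 4⊕5 = 1. Options: 16−1→G=3, 16−2→G=2, 16−3→G=1, 16−4→G=0, 16−5→G=5. Hits: 1.
Pile B: need g' = 1⊕5 = 4. Options: 25−7→G=0, 25−8→G=0. Hits: 0.

1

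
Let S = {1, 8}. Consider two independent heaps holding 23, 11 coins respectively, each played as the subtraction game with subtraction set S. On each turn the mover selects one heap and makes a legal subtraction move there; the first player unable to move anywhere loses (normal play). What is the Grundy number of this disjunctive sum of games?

All heaps use S = {1, 8}:
G(0) = 0
G(1) = mex{0} = 1
G(2) = mex{1} = 0
G(3) = mex{0} = 1
G(4) = mex{1} = 0
G(5) = mex{0} = 1
G(6) = mex{1} = 0
G(7) = mex{0} = 1
G(8) = mex{1,0} = 2
G(9) = mex{2,1} = 0
G(10) = mex{0,0} = 1
G(11) = mex{1,1} = 0
G(12) = mex{0,0} = 1
G(13) = mex{1,1} = 0
G(14) = mex{0,0} = 1
G(15) = mex{1,1} = 0
G(16) = mex{0,2} = 1
G(17) = mex{1,0} = 2
G(18) = mex{2,1} = 0
G(19) = mex{0,0} = 1
G(20) = mex{1,1} = 0
G(21) = mex{0,0} = 1
G(22) = mex{1,1} = 0
G(23) = mex{0,0} = 1
Heap A: G(23) = 1.
Heap B: G(11) = 0.
Combined Grundy value = 1 ⊕ 0 = 1.

1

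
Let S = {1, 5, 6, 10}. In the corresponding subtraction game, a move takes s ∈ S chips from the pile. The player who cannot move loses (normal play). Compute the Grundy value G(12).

G(0) = 0
G(1) = mex{0} = 1
G(2) = mex{1} = 0
G(3) = mex{0} = 1
G(4) = mex{1} = 0
G(5) = mex{0,0} = 1
G(6) = mex{1,1,0} = 2
G(7) = mex{2,0,1} = 3
G(8) = mex{3,1,0} = 2
G(9) = mex{2,0,1} = 3
G(10) = mex{3,1,0,0} = 2
G(11) = mex{2,2,1,1} = 0
G(12) = mex{0,3,2,0} = 1

1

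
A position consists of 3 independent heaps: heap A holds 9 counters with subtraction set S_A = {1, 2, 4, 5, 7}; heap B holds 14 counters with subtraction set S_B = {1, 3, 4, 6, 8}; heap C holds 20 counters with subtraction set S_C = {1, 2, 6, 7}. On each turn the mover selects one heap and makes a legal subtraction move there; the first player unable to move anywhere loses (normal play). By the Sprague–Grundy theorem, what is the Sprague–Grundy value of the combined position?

1

Heap A, S = {1, 2, 4, 5, 7}:
G(0) = 0
G(1) = mex{0} = 1
G(2) = mex{1,0} = 2
G(3) = mex{2,1} = 0
G(4) = mex{0,2,0} = 1
G(5) = mex{1,0,1,0} = 2
G(6) = mex{2,1,2,1} = 0
G(7) = mex{0,2,0,2,0} = 1
G(8) = mex{1,0,1,0,1} = 2
G(9) = mex{2,1,2,1,2} = 0
G_A(9) = 0.
Heap B, S = {1, 3, 4, 6, 8}:
G(0) = 0
G(1) = mex{0} = 1
G(2) = mex{1} = 0
G(3) = mex{0,0} = 1
G(4) = mex{1,1,0} = 2
G(5) = mex{2,0,1} = 3
G(6) = mex{3,1,0,0} = 2
G(7) = mex{2,2,1,1} = 0
G(8) = mex{0,3,2,0,0} = 1
G(9) = mex{1,2,3,1,1} = 0
G(10) = mex{0,0,2,2,0} = 1
G(11) = mex{1,1,0,3,1} = 2
G(12) = mex{2,0,1,2,2} = 3
G(13) = mex{3,1,0,0,3} = 2
G(14) = mex{2,2,1,1,2} = 0
G_B(14) = 0.
Heap C, S = {1, 2, 6, 7}:
n :  0  1  2  3  4  5  6  7  8  9 10 11 12 13 14 15 16 17 18 19 20
G :  0  1  2  0  1  2  3  4  0  1  2  0  1  2  3  4  0  1  2  0  1
G_C(20) = 1.
Combined Grundy value = 0 ⊕ 0 ⊕ 1 = 1.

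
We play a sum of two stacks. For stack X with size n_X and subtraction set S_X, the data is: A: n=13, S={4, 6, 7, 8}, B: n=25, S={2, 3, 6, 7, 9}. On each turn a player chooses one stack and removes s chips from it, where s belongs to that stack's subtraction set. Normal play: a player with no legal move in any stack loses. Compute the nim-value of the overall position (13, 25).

Stack A, S = {4, 6, 7, 8}:
G(0) = 0
G(1) = mex{} = 0
G(2) = mex{} = 0
G(3) = mex{} = 0
G(4) = mex{0} = 1
G(5) = mex{0} = 1
G(6) = mex{0,0} = 1
G(7) = mex{0,0,0} = 1
G(8) = mex{1,0,0,0} = 2
G(9) = mex{1,0,0,0} = 2
G(10) = mex{1,1,0,0} = 2
G(11) = mex{1,1,1,0} = 2
G(12) = mex{2,1,1,1} = 0
G(13) = mex{2,1,1,1} = 0
G_A(13) = 0.
Stack B, S = {2, 3, 6, 7, 9}:
n :  0  1  2  3  4  5  6  7  8  9 10 11 12 13 14 15 16 17 18 19 20 21 22 23 24 25
G :  0  0  1  1  2  0  3  1  2  2  3  3  4  0  5  1  4  0  0  1  1  2  2  3  3  5
G_B(25) = 5.
Combined Grundy value = 0 ⊕ 5 = 5.

5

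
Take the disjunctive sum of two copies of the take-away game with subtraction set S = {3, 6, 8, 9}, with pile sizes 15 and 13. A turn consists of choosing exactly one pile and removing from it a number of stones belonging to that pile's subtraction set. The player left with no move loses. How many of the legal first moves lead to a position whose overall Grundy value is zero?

All piles use S = {3, 6, 8, 9}:
G(0) = 0
G(1) = mex{} = 0
G(2) = mex{} = 0
G(3) = mex{0} = 1
G(4) = mex{0} = 1
G(5) = mex{0} = 1
G(6) = mex{1,0} = 2
G(7) = mex{1,0} = 2
G(8) = mex{1,0,0} = 2
G(9) = mex{2,1,0,0} = 3
G(10) = mex{2,1,0,0} = 3
G(11) = mex{2,1,1,0} = 3
G(12) = mex{3,2,1,1} = 0
G(13) = mex{3,2,1,1} = 0
G(14) = mex{3,2,2,1} = 0
G(15) = mex{0,3,2,2} = 1
Pile A: G(15) = 1.
Pile B: G(13) = 0.
Combined Grundy value = 1 ⊕ 0 = 1.
A winning move leaves total XOR = 0, i.e. changes one component's Grundy value g to g ⊕ X where X is the current total.
Pile A: need g' = 1⊕1 = 0. Options: 15−3→G=0, 15−6→G=3, 15−8→G=2, 15−9→G=2. Hits: 1.
Pile B: need g' = 0⊕1 = 1. Options: 13−3→G=3, 13−6→G=2, 13−8→G=1, 13−9→G=1. Hits: 2.

3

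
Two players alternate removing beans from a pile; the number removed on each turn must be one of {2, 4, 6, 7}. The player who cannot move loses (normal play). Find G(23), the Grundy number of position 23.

2

n :  0  1  2  3  4  5  6  7  8  9 10 11 12 13 14 15 16 17 18 19 20 21 22 23
G :  0  0  1  1  2  2  3  3  4  0  0  1  1  2  2  3  3  4  0  0  1  1  2  2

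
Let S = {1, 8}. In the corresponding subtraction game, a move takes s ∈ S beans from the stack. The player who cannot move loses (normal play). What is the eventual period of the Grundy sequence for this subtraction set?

9

n :  0  1  2  3  4  5  6  7  8  9 10 11 12 13 14 15 16 17 18 19
G :  0  1  0  1  0  1  0  1  2  0  1  0  1  0  1  0  1  2  0  1
G(n+9) = G(n) holds for n = 0,…,7 (a full window of length max(S) = 8), so the sequence is purely periodic with period 9.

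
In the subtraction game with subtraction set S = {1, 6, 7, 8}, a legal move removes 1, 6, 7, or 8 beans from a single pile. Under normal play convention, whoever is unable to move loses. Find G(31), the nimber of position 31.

1

G(0) = 0
G(1) = mex{0} = 1
G(2) = mex{1} = 0
G(3) = mex{0} = 1
G(4) = mex{1} = 0
G(5) = mex{0} = 1
G(6) = mex{1,0} = 2
G(7) = mex{2,1,0} = 3
G(8) = mex{3,0,1,0} = 2
G(9) = mex{2,1,0,1} = 3
G(10) = mex{3,0,1,0} = 2
G(11) = mex{2,1,0,1} = 3
G(12) = mex{3,2,1,0} = 4
G(13) = mex{4,3,2,1} = 0
G(14) = mex{0,2,3,2} = 1
G(15) = mex{1,3,2,3} = 0
G(16) = mex{0,2,3,2} = 1
G(17) = mex{1,3,2,3} = 0
G(18) = mex{0,4,3,2} = 1
G(19) = mex{1,0,4,3} = 2
G(20) = mex{2,1,0,4} = 3
G(21) = mex{3,0,1,0} = 2
G(22) = mex{2,1,0,1} = 3
G(23) = mex{3,0,1,0} = 2
G(24) = mex{2,1,0,1} = 3
G(25) = mex{3,2,1,0} = 4
G(26) = mex{4,3,2,1} = 0
G(27) = mex{0,2,3,2} = 1
G(28) = mex{1,3,2,3} = 0
G(29) = mex{0,2,3,2} = 1
G(30) = mex{1,3,2,3} = 0
G(31) = mex{0,4,3,2} = 1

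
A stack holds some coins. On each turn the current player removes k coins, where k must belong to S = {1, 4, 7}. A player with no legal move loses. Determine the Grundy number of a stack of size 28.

2

G(0) = 0
G(1) = mex{0} = 1
G(2) = mex{1} = 0
G(3) = mex{0} = 1
G(4) = mex{1,0} = 2
G(5) = mex{2,1} = 0
G(6) = mex{0,0} = 1
G(7) = mex{1,1,0} = 2
G(8) = mex{2,2,1} = 0
G(9) = mex{0,0,0} = 1
G(10) = mex{1,1,1} = 0
G(11) = mex{0,2,2} = 1
G(12) = mex{1,0,0} = 2
G(13) = mex{2,1,1} = 0
G(14) = mex{0,0,2} = 1
G(15) = mex{1,1,0} = 2
G(16) = mex{2,2,1} = 0
G(17) = mex{0,0,0} = 1
G(18) = mex{1,1,1} = 0
G(19) = mex{0,2,2} = 1
G(20) = mex{1,0,0} = 2
G(21) = mex{2,1,1} = 0
G(22) = mex{0,0,2} = 1
G(23) = mex{1,1,0} = 2
G(24) = mex{2,2,1} = 0
G(25) = mex{0,0,0} = 1
G(26) = mex{1,1,1} = 0
G(27) = mex{0,2,2} = 1
G(28) = mex{1,0,0} = 2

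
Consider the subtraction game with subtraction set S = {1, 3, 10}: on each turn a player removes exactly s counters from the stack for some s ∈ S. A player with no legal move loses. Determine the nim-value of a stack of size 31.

G(0) = 0
G(1) = mex{0} = 1
G(2) = mex{1} = 0
G(3) = mex{0,0} = 1
G(4) = mex{1,1} = 0
G(5) = mex{0,0} = 1
G(6) = mex{1,1} = 0
G(7) = mex{0,0} = 1
G(8) = mex{1,1} = 0
G(9) = mex{0,0} = 1
G(10) = mex{1,1,0} = 2
G(11) = mex{2,0,1} = 3
G(12) = mex{3,1,0} = 2
G(13) = mex{2,2,1} = 0
G(14) = mex{0,3,0} = 1
G(15) = mex{1,2,1} = 0
G(16) = mex{0,0,0} = 1
G(17) = mex{1,1,1} = 0
G(18) = mex{0,0,0} = 1
G(19) = mex{1,1,1} = 0
G(20) = mex{0,0,2} = 1
G(21) = mex{1,1,3} = 0
G(22) = mex{0,0,2} = 1
G(23) = mex{1,1,0} = 2
G(24) = mex{2,0,1} = 3
G(25) = mex{3,1,0} = 2
G(26) = mex{2,2,1} = 0
G(27) = mex{0,3,0} = 1
G(28) = mex{1,2,1} = 0
G(29) = mex{0,0,0} = 1
G(30) = mex{1,1,1} = 0
G(31) = mex{0,0,0} = 1

1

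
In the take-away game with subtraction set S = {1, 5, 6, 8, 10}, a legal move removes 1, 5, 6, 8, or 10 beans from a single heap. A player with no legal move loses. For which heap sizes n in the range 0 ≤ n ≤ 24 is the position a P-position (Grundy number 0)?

G(0) = 0
G(1) = mex{0} = 1
G(2) = mex{1} = 0
G(3) = mex{0} = 1
G(4) = mex{1} = 0
G(5) = mex{0,0} = 1
G(6) = mex{1,1,0} = 2
G(7) = mex{2,0,1} = 3
G(8) = mex{3,1,0,0} = 2
G(9) = mex{2,0,1,1} = 3
G(10) = mex{3,1,0,0,0} = 2
G(11) = mex{2,2,1,1,1} = 0
G(12) = mex{0,3,2,0,0} = 1
G(13) = mex{1,2,3,1,1} = 0
G(14) = mex{0,3,2,2,0} = 1
G(15) = mex{1,2,3,3,1} = 0
G(16) = mex{0,0,2,2,2} = 1
G(17) = mex{1,1,0,3,3} = 2
G(18) = mex{2,0,1,2,2} = 3
G(19) = mex{3,1,0,0,3} = 2
G(20) = mex{2,0,1,1,2} = 3
G(21) = mex{3,1,0,0,0} = 2
G(22) = mex{2,2,1,1,1} = 0
G(23) = mex{0,3,2,0,0} = 1
G(24) = mex{1,2,3,1,1} = 0
P-positions are exactly the n with G(n) = 0.

0, 2, 4, 11, 13, 15, 22, 24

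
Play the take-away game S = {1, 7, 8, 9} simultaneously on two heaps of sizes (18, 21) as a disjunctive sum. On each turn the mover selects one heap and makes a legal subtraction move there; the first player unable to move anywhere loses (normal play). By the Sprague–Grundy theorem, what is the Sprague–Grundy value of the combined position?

All heaps use S = {1, 7, 8, 9}:
G(0) = 0
G(1) = mex{0} = 1
G(2) = mex{1} = 0
G(3) = mex{0} = 1
G(4) = mex{1} = 0
G(5) = mex{0} = 1
G(6) = mex{1} = 0
G(7) = mex{0,0} = 1
G(8) = mex{1,1,0} = 2
G(9) = mex{2,0,1,0} = 3
G(10) = mex{3,1,0,1} = 2
G(11) = mex{2,0,1,0} = 3
G(12) = mex{3,1,0,1} = 2
G(13) = mex{2,0,1,0} = 3
G(14) = mex{3,1,0,1} = 2
G(15) = mex{2,2,1,0} = 3
G(16) = mex{3,3,2,1} = 0
G(17) = mex{0,2,3,2} = 1
G(18) = mex{1,3,2,3} = 0
G(19) = mex{0,2,3,2} = 1
G(20) = mex{1,3,2,3} = 0
G(21) = mex{0,2,3,2} = 1
Heap A: G(18) = 0.
Heap B: G(21) = 1.
Combined Grundy value = 0 ⊕ 1 = 1.

1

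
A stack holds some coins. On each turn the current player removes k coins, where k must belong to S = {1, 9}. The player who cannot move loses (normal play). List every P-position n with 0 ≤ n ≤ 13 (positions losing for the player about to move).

0, 2, 4, 6, 8, 10, 12

n :  0  1  2  3  4  5  6  7  8  9 10 11 12 13
G :  0  1  0  1  0  1  0  1  0  1  0  1  0  1
P-positions are exactly the n with G(n) = 0.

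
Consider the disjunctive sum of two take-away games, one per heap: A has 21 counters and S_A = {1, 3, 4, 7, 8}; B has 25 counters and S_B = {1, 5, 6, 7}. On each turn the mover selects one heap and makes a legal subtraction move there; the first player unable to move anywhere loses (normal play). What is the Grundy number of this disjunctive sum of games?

Heap A, S = {1, 3, 4, 7, 8}:
G(0) = 0
G(1) = mex{0} = 1
G(2) = mex{1} = 0
G(3) = mex{0,0} = 1
G(4) = mex{1,1,0} = 2
G(5) = mex{2,0,1} = 3
G(6) = mex{3,1,0} = 2
G(7) = mex{2,2,1,0} = 3
G(8) = mex{3,3,2,1,0} = 4
G(9) = mex{4,2,3,0,1} = 5
G(10) = mex{5,3,2,1,0} = 4
G(11) = mex{4,4,3,2,1} = 0
G(12) = mex{0,5,4,3,2} = 1
G(13) = mex{1,4,5,2,3} = 0
G(14) = mex{0,0,4,3,2} = 1
G(15) = mex{1,1,0,4,3} = 2
G(16) = mex{2,0,1,5,4} = 3
G(17) = mex{3,1,0,4,5} = 2
G(18) = mex{2,2,1,0,4} = 3
G(19) = mex{3,3,2,1,0} = 4
G(20) = mex{4,2,3,0,1} = 5
G(21) = mex{5,3,2,1,0} = 4
G_A(21) = 4.
Heap B, S = {1, 5, 6, 7}:
n :  0  1  2  3  4  5  6  7  8  9 10 11 12 13 14 15 16 17 18 19 20 21 22 23 24 25
G :  0  1  0  1  0  1  2  3  2  3  2  3  0  1  0  1  0  1  2  3  2  3  2  3  0  1
G_B(25) = 1.
Combined Grundy value = 4 ⊕ 1 = 5.

5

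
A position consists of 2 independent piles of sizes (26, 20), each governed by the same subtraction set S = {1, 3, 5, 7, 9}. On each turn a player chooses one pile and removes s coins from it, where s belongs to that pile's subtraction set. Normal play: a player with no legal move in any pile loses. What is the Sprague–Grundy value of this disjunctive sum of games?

0

All piles use S = {1, 3, 5, 7, 9}:
n :  0  1  2  3  4  5  6  7  8  9 10 11 12 13 14 15 16 17 18 19 20 21 22 23 24 25 26
G :  0  1  0  1  0  1  0  1  0  1  0  1  0  1  0  1  0  1  0  1  0  1  0  1  0  1  0
Pile A: G(26) = 0.
Pile B: G(20) = 0.
Combined Grundy value = 0 ⊕ 0 = 0.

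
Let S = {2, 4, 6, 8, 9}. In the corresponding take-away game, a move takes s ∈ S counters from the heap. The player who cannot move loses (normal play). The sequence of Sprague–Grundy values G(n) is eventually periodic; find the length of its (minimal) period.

11

n :  0  1  2  3  4  5  6  7  8  9 10 11 12 13 14 15 16 17 18 19 20 21 22 23
G :  0  0  1  1  2  2  3  3  4  4  5  0  0  1  1  2  2  3  3  4  4  5  0  0
G(n+11) = G(n) holds for n = 0,…,8 (a full window of length max(S) = 9), so the sequence is purely periodic with period 11.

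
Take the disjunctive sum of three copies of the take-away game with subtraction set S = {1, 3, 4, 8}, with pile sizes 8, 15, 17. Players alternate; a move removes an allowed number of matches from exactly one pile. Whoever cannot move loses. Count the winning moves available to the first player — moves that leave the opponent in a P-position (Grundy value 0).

All piles use S = {1, 3, 4, 8}:
n :  0  1  2  3  4  5  6  7  8  9 10 11 12 13 14 15 16 17
G :  0  1  0  1  2  3  2  0  1  0  1  2  3  2  0  1  0  1
Pile A: G(8) = 1.
Pile B: G(15) = 1.
Pile C: G(17) = 1.
Combined Grundy value = 1 ⊕ 1 ⊕ 1 = 1.
A winning move leaves total XOR = 0, i.e. changes one component's Grundy value g to g ⊕ X where X is the current total.
Pile A: need g' = 1⊕1 = 0. Options: 8−1→G=0, 8−3→G=3, 8−4→G=2, 8−8→G=0. Hits: 2.
Pile B: need g' = 1⊕1 = 0. Options: 15−1→G=0, 15−3→G=3, 15−4→G=2, 15−8→G=0. Hits: 2.
Pile C: need g' = 1⊕1 = 0. Options: 17−1→G=0, 17−3→G=0, 17−4→G=2, 17−8→G=0. Hits: 3.

7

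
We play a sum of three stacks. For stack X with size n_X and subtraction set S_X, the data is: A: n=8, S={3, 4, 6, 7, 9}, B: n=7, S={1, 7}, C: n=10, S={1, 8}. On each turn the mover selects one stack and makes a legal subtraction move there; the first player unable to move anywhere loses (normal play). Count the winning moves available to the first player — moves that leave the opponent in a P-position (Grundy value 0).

2

Stack A, S = {3, 4, 6, 7, 9}:
n : 0 1 2 3 4 5 6 7 8
G : 0 0 0 1 1 1 2 2 2
G_A(8) = 2.
Stack B, S = {1, 7}:
n : 0 1 2 3 4 5 6 7
G : 0 1 0 1 0 1 0 1
G_B(7) = 1.
Stack C, S = {1, 8}:
n :  0  1  2  3  4  5  6  7  8  9 10
G :  0  1  0  1  0  1  0  1  2  0  1
G_C(10) = 1.
Combined Grundy value = 2 ⊕ 1 ⊕ 1 = 2.
A winning move leaves total XOR = 0, i.e. changes one component's Grundy value g to g ⊕ X where X is the current total.
Stack A: need g' = 2⊕2 = 0. Options: 8−3→G=1, 8−4→G=1, 8−6→G=0, 8−7→G=0. Hits: 2.
Stack B: need g' = 1⊕2 = 3. Options: 7−1→G=0, 7−7→G=0. Hits: 0.
Stack C: need g' = 1⊕2 = 3. Options: 10−1→G=0, 10−8→G=0. Hits: 0.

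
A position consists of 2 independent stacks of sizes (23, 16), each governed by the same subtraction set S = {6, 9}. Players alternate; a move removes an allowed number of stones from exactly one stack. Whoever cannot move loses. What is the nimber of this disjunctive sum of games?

1

All stacks use S = {6, 9}:
G(0) = 0
G(1) = mex{} = 0
G(2) = mex{} = 0
G(3) = mex{} = 0
G(4) = mex{} = 0
G(5) = mex{} = 0
G(6) = mex{0} = 1
G(7) = mex{0} = 1
G(8) = mex{0} = 1
G(9) = mex{0,0} = 1
G(10) = mex{0,0} = 1
G(11) = mex{0,0} = 1
G(12) = mex{1,0} = 2
G(13) = mex{1,0} = 2
G(14) = mex{1,0} = 2
G(15) = mex{1,1} = 0
G(16) = mex{1,1} = 0
G(17) = mex{1,1} = 0
G(18) = mex{2,1} = 0
G(19) = mex{2,1} = 0
G(20) = mex{2,1} = 0
G(21) = mex{0,2} = 1
G(22) = mex{0,2} = 1
G(23) = mex{0,2} = 1
Stack A: G(23) = 1.
Stack B: G(16) = 0.
Combined Grundy value = 1 ⊕ 0 = 1.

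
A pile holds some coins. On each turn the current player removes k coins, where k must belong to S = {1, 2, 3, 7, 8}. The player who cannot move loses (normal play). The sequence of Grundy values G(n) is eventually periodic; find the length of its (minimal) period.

G(0) = 0
G(1) = mex{0} = 1
G(2) = mex{1,0} = 2
G(3) = mex{2,1,0} = 3
G(4) = mex{3,2,1} = 0
G(5) = mex{0,3,2} = 1
G(6) = mex{1,0,3} = 2
G(7) = mex{2,1,0,0} = 3
G(8) = mex{3,2,1,1,0} = 4
G(9) = mex{4,3,2,2,1} = 0
G(10) = mex{0,4,3,3,2} = 1
G(11) = mex{1,0,4,0,3} = 2
G(12) = mex{2,1,0,1,0} = 3
G(13) = mex{3,2,1,2,1} = 0
G(14) = mex{0,3,2,3,2} = 1
G(15) = mex{1,0,3,4,3} = 2
G(16) = mex{2,1,0,0,4} = 3
G(17) = mex{3,2,1,1,0} = 4
G(18) = mex{4,3,2,2,1} = 0
G(19) = mex{0,4,3,3,2} = 1
G(n+9) = G(n) holds for n = 0,…,7 (a full window of length max(S) = 8), so the sequence is purely periodic with period 9.

9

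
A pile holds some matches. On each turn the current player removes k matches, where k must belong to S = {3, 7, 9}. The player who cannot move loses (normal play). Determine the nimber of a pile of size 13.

2

n :  0  1  2  3  4  5  6  7  8  9 10 11 12 13
G :  0  0  0  1  1  1  0  2  2  1  3  3  0  2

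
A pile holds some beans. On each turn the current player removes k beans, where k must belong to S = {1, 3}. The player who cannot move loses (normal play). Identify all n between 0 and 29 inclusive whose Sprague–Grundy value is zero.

0, 2, 4, 6, 8, 10, 12, 14, 16, 18, 20, 22, 24, 26, 28

G(0) = 0
G(1) = mex{0} = 1
G(2) = mex{1} = 0
G(3) = mex{0,0} = 1
G(4) = mex{1,1} = 0
G(5) = mex{0,0} = 1
G(6) = mex{1,1} = 0
G(7) = mex{0,0} = 1
G(8) = mex{1,1} = 0
G(9) = mex{0,0} = 1
G(10) = mex{1,1} = 0
G(11) = mex{0,0} = 1
G(12) = mex{1,1} = 0
G(13) = mex{0,0} = 1
G(14) = mex{1,1} = 0
G(15) = mex{0,0} = 1
G(16) = mex{1,1} = 0
G(17) = mex{0,0} = 1
G(18) = mex{1,1} = 0
G(19) = mex{0,0} = 1
G(20) = mex{1,1} = 0
G(21) = mex{0,0} = 1
G(22) = mex{1,1} = 0
G(23) = mex{0,0} = 1
G(24) = mex{1,1} = 0
G(25) = mex{0,0} = 1
G(26) = mex{1,1} = 0
G(27) = mex{0,0} = 1
G(28) = mex{1,1} = 0
G(29) = mex{0,0} = 1
P-positions are exactly the n with G(n) = 0.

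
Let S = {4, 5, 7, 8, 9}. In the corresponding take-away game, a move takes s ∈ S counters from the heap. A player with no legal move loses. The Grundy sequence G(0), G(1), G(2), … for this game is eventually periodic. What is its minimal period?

13

n :  0  1  2  3  4  5  6  7  8  9 10 11 12 13 14 15 16 17 18 19 20 21 22 23 24 25 26 27
G :  0  0  0  0  1  1  1  1  2  2  2  2  3  0  0  0  0  1  1  1  1  2  2  2  2  3  0  0
G(n+13) = G(n) holds for n = 0,…,8 (a full window of length max(S) = 9), so the sequence is purely periodic with period 13.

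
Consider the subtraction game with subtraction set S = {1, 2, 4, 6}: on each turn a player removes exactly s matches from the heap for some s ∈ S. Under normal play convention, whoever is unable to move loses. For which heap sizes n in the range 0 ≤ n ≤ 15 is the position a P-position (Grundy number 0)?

0, 3, 8, 11

n :  0  1  2  3  4  5  6  7  8  9 10 11 12 13 14 15
G :  0  1  2  0  1  2  3  4  0  1  2  0  1  2  3  4
P-positions are exactly the n with G(n) = 0.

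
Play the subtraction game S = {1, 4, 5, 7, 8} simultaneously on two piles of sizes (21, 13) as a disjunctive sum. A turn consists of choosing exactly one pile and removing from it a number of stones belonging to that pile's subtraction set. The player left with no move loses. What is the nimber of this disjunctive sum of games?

All piles use S = {1, 4, 5, 7, 8}:
n :  0  1  2  3  4  5  6  7  8  9 10 11 12 13 14 15 16 17 18 19 20 21
G :  0  1  0  1  2  3  2  3  4  5  4  0  1  0  1  2  3  2  3  4  5  4
Pile A: G(21) = 4.
Pile B: G(13) = 0.
Combined Grundy value = 4 ⊕ 0 = 4.

4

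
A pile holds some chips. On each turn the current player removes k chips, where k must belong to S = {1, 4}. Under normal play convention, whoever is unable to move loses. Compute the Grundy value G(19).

n :  0  1  2  3  4  5  6  7  8  9 10 11 12 13 14 15 16 17 18 19
G :  0  1  0  1  2  0  1  0  1  2  0  1  0  1  2  0  1  0  1  2

2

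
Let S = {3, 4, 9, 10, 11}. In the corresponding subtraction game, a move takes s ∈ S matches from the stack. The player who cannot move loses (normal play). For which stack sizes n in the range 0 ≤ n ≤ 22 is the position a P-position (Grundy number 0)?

n :  0  1  2  3  4  5  6  7  8  9 10 11 12 13 14 15 16 17 18 19 20 21 22
G :  0  0  0  1  1  1  2  0  0  3  1  1  2  2  0  0  3  1  1  2  0  0  0
P-positions are exactly the n with G(n) = 0.

0, 1, 2, 7, 8, 14, 15, 20, 21, 22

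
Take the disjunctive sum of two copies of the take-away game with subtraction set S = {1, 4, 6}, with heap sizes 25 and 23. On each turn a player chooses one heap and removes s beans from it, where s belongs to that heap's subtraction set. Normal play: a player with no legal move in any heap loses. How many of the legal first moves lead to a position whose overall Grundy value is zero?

All heaps use S = {1, 4, 6}:
n :  0  1  2  3  4  5  6  7  8  9 10 11 12 13 14 15 16 17 18 19 20 21 22 23 24 25
G :  0  1  0  1  2  0  1  0  1  2  0  1  0  1  2  0  1  0  1  2  0  1  0  1  2  0
Heap A: G(25) = 0.
Heap B: G(23) = 1.
Combined Grundy value = 0 ⊕ 1 = 1.
A winning move leaves total XOR = 0, i.e. changes one component's Grundy value g to g ⊕ X where X is the current total.
Heap A: need g' = 0⊕1 = 1. Options: 25−1→G=2, 25−4→G=1, 25−6→G=2. Hits: 1.
Heap B: need g' = 1⊕1 = 0. Options: 23−1→G=0, 23−4→G=2, 23−6→G=0. Hits: 2.

3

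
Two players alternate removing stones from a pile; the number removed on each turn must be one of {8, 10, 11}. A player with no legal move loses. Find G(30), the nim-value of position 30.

1

G(0) = 0
G(1) = mex{} = 0
G(2) = mex{} = 0
G(3) = mex{} = 0
G(4) = mex{} = 0
G(5) = mex{} = 0
G(6) = mex{} = 0
G(7) = mex{} = 0
G(8) = mex{0} = 1
G(9) = mex{0} = 1
G(10) = mex{0,0} = 1
G(11) = mex{0,0,0} = 1
G(12) = mex{0,0,0} = 1
G(13) = mex{0,0,0} = 1
G(14) = mex{0,0,0} = 1
G(15) = mex{0,0,0} = 1
G(16) = mex{1,0,0} = 2
G(17) = mex{1,0,0} = 2
G(18) = mex{1,1,0} = 2
G(19) = mex{1,1,1} = 0
G(20) = mex{1,1,1} = 0
G(21) = mex{1,1,1} = 0
G(22) = mex{1,1,1} = 0
G(23) = mex{1,1,1} = 0
G(24) = mex{2,1,1} = 0
G(25) = mex{2,1,1} = 0
G(26) = mex{2,2,1} = 0
G(27) = mex{0,2,2} = 1
G(28) = mex{0,2,2} = 1
G(29) = mex{0,0,2} = 1
G(30) = mex{0,0,0} = 1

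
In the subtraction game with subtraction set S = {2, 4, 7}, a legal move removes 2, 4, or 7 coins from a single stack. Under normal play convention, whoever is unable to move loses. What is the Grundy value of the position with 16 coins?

2

G(0) = 0
G(1) = mex{} = 0
G(2) = mex{0} = 1
G(3) = mex{0} = 1
G(4) = mex{1,0} = 2
G(5) = mex{1,0} = 2
G(6) = mex{2,1} = 0
G(7) = mex{2,1,0} = 3
G(8) = mex{0,2,0} = 1
G(9) = mex{3,2,1} = 0
G(10) = mex{1,0,1} = 2
G(11) = mex{0,3,2} = 1
G(12) = mex{2,1,2} = 0
G(13) = mex{1,0,0} = 2
G(14) = mex{0,2,3} = 1
G(15) = mex{2,1,1} = 0
G(16) = mex{1,0,0} = 2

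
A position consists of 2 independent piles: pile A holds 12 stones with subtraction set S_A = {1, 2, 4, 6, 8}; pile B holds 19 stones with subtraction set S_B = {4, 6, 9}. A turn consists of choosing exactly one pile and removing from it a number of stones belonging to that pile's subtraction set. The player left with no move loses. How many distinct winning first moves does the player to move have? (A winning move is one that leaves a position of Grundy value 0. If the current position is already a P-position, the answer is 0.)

3

Pile A, S = {1, 2, 4, 6, 8}:
n :  0  1  2  3  4  5  6  7  8  9 10 11 12
G :  0  1  2  0  1  2  3  4  5  3  0  1  2
G_A(12) = 2.
Pile B, S = {4, 6, 9}:
G(0) = 0
G(1) = mex{} = 0
G(2) = mex{} = 0
G(3) = mex{} = 0
G(4) = mex{0} = 1
G(5) = mex{0} = 1
G(6) = mex{0,0} = 1
G(7) = mex{0,0} = 1
G(8) = mex{1,0} = 2
G(9) = mex{1,0,0} = 2
G(10) = mex{1,1,0} = 2
G(11) = mex{1,1,0} = 2
G(12) = mex{2,1,0} = 3
G(13) = mex{2,1,1} = 0
G(14) = mex{2,2,1} = 0
G(15) = mex{2,2,1} = 0
G(16) = mex{3,2,1} = 0
G(17) = mex{0,2,2} = 1
G(18) = mex{0,3,2} = 1
G(19) = mex{0,0,2} = 1
G_B(19) = 1.
Combined Grundy value = 2 ⊕ 1 = 3.
A winning move leaves total XOR = 0, i.e. changes one component's Grundy value g to g ⊕ X where X is the current total.
Pile A: need g' = 2⊕3 = 1. Options: 12−1→G=1, 12−2→G=0, 12−4→G=5, 12−6→G=3, 12−8→G=1. Hits: 2.
Pile B: need g' = 1⊕3 = 2. Options: 19−4→G=0, 19−6→G=0, 19−9→G=2. Hits: 1.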